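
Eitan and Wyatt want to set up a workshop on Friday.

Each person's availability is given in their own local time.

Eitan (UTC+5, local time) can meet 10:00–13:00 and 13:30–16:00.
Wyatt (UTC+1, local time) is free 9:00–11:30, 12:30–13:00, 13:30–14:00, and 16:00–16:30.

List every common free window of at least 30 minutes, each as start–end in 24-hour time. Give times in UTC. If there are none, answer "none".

Eitan → UTC: 05:00–08:00, 08:30–11:00.
Wyatt → UTC: 08:00–10:30, 11:30–12:00, 12:30–13:00, 15:00–15:30.
Eitan ∩ Wyatt: 08:30–10:30.
Windows ≥ 30 min: 08:30–10:30.

08:30–10:30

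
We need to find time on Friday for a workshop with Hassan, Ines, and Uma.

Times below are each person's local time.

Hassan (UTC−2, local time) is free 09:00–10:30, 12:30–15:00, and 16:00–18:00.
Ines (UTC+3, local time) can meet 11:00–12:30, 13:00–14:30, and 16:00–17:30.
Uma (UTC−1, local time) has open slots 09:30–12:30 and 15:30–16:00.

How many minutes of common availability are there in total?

Hassan → UTC: 11:00–12:30, 14:30–17:00, 18:00–20:00.
Ines → UTC: 08:00–09:30, 10:00–11:30, 13:00–14:30.
Uma → UTC: 10:30–13:30, 16:30–17:00.
Hassan ∩ Ines: 11:00–11:30.
Hassan ∩ Ines ∩ Uma: 11:00–11:30.
Total common minutes: 30.

30 minutes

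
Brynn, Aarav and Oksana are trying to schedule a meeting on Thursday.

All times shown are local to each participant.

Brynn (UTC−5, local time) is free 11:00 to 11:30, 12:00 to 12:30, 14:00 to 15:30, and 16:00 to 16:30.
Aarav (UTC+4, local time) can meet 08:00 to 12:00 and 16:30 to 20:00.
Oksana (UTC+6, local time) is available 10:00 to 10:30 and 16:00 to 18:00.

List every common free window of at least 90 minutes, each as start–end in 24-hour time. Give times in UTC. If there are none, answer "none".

Brynn → UTC: 16:00–16:30, 17:00–17:30, 19:00–20:30, 21:00–21:30.
Aarav → UTC: 04:00–08:00, 12:30–16:00.
Oksana → UTC: 04:00–04:30, 10:00–12:00.
Brynn ∩ Aarav: (none).
Brynn ∩ Aarav ∩ Oksana: (none).
Windows ≥ 90 min: (none).

none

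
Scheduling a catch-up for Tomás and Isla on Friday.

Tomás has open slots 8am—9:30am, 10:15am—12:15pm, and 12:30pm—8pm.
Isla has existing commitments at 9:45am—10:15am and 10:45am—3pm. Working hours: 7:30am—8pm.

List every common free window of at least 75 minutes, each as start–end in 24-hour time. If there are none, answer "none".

Isla free within 07:30–20:00: 07:30–09:45, 10:15–10:45, 15:00–20:00.
Tomás ∩ Isla: 08:00–09:30, 10:15–10:45, 15:00–20:00.
Windows ≥ 75 min: 08:00–09:30, 15:00–20:00.

08:00–09:30, 15:00–20:00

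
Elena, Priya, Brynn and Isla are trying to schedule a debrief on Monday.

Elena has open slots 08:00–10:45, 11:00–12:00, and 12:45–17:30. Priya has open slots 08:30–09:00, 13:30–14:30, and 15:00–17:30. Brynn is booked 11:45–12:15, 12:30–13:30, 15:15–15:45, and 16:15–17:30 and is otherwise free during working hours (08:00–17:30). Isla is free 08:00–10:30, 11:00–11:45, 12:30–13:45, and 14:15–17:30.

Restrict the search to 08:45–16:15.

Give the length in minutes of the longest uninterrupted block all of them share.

30 minutes

Brynn free within 08:00–17:30: 08:00–11:45, 12:15–12:30, 13:30–15:15, 15:45–16:15.
Elena ∩ Priya: 08:30–09:00, 13:30–14:30, 15:00–17:30.
Elena ∩ Priya ∩ Brynn: 08:30–09:00, 13:30–14:30, 15:00–15:15, 15:45–16:15.
Elena ∩ Priya ∩ Brynn ∩ Isla: 08:30–09:00, 13:30–13:45, 14:15–14:30, 15:00–15:15, 15:45–16:15.
Restricted to 08:45–16:15: 08:45–09:00, 13:30–13:45, 14:15–14:30, 15:00–15:15, 15:45–16:15.
Common window lengths: 15, 15, 15, 15, 30 min; longest is 30.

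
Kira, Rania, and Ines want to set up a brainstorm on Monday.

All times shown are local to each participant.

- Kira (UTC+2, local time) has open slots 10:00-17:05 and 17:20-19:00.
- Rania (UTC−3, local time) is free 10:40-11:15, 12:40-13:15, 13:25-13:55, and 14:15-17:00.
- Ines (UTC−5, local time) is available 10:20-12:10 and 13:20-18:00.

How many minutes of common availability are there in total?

Kira → UTC: 08:00–15:05, 15:20–17:00.
Rania → UTC: 13:40–14:15, 15:40–16:15, 16:25–16:55, 17:15–20:00.
Ines → UTC: 15:20–17:10, 18:20–23:00.
Kira ∩ Rania: 13:40–14:15, 15:40–16:15, 16:25–16:55.
Kira ∩ Rania ∩ Ines: 15:40–16:15, 16:25–16:55.
Total common minutes: 35 + 30 = 65.

65 minutes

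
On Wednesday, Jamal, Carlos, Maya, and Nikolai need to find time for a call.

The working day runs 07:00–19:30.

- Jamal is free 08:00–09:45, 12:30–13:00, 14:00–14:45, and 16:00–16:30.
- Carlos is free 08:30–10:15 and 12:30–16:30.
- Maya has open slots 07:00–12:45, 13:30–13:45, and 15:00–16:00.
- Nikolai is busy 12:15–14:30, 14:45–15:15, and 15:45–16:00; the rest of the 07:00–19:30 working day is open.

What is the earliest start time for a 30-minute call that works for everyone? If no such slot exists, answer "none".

Nikolai free within 07:00–19:30: 07:00–12:15, 14:30–14:45, 15:15–15:45, 16:00–19:30.
Jamal ∩ Carlos: 08:30–09:45, 12:30–13:00, 14:00–14:45, 16:00–16:30.
Jamal ∩ Carlos ∩ Maya: 08:30–09:45, 12:30–12:45.
Jamal ∩ Carlos ∩ Maya ∩ Nikolai: 08:30–09:45.
Windows ≥ 30 min: 08:30–09:45.
Earliest such window starts at 08:30.

08:30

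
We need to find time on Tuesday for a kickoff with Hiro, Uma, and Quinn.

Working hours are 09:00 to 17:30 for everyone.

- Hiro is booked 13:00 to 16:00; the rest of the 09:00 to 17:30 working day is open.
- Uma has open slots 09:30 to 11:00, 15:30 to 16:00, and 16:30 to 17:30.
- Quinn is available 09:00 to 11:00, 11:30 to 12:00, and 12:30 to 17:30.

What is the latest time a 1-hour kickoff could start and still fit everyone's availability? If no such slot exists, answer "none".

Hiro free within 09:00–17:30: 09:00–13:00, 16:00–17:30.
Hiro ∩ Uma: 09:30–11:00, 16:30–17:30.
Hiro ∩ Uma ∩ Quinn: 09:30–11:00, 16:30–17:30.
Windows ≥ 60 min: 09:30–11:00, 16:30–17:30.
Latest start in the last window 16:30–17:30 is 17:30 − 60 min = 16:30.

16:30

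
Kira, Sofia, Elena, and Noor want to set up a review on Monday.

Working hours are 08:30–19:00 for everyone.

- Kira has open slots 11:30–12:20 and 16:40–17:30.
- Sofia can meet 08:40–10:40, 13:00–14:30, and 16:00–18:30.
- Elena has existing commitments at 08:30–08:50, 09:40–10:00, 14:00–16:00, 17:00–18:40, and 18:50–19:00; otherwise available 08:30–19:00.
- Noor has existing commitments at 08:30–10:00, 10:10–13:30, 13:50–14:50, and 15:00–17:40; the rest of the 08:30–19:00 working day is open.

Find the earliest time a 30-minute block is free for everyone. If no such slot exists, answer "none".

Elena free within 08:30–19:00: 08:50–09:40, 10:00–14:00, 16:00–17:00, 18:40–18:50.
Noor free within 08:30–19:00: 10:00–10:10, 13:30–13:50, 14:50–15:00, 17:40–19:00.
Kira ∩ Sofia: 16:40–17:30.
Kira ∩ Sofia ∩ Elena: 16:40–17:00.
Kira ∩ Sofia ∩ Elena ∩ Noor: (none).
Windows ≥ 30 min: (none).

none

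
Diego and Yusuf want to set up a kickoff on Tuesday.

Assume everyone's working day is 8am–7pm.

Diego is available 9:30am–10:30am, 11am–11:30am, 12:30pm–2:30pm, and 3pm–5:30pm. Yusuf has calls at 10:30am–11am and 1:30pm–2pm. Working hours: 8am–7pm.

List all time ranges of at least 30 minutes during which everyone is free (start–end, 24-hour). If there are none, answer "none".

Yusuf free within 08:00–19:00: 08:00–10:30, 11:00–13:30, 14:00–19:00.
Diego ∩ Yusuf: 09:30–10:30, 11:00–11:30, 12:30–13:30, 14:00–14:30, 15:00–17:30.
Windows ≥ 30 min: 09:30–10:30, 11:00–11:30, 12:30–13:30, 14:00–14:30, 15:00–17:30.

09:30–10:30, 11:00–11:30, 12:30–13:30, 14:00–14:30, 15:00–17:30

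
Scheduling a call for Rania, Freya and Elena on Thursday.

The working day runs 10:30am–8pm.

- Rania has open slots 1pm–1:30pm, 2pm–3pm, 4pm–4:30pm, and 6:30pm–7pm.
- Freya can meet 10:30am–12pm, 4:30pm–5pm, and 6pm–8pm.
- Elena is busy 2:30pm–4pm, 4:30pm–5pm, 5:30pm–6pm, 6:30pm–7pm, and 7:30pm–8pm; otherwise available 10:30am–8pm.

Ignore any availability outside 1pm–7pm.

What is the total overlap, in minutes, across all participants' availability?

0 minutes

Elena free within 10:30–20:00: 10:30–14:30, 16:00–16:30, 17:00–17:30, 18:00–18:30, 19:00–19:30.
Rania ∩ Freya: 18:30–19:00.
Rania ∩ Freya ∩ Elena: (none).
Restricted to 13:00–19:00: (none).
Total common minutes: 0.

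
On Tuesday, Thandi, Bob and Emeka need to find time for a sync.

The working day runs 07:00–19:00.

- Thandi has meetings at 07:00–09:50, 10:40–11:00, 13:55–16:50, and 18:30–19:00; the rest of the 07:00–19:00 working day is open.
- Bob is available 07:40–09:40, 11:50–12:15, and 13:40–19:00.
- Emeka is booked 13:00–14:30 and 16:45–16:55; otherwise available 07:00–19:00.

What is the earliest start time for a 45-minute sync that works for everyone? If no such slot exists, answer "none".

16:55

Thandi free within 07:00–19:00: 09:50–10:40, 11:00–13:55, 16:50–18:30.
Emeka free within 07:00–19:00: 07:00–13:00, 14:30–16:45, 16:55–19:00.
Thandi ∩ Bob: 11:50–12:15, 13:40–13:55, 16:50–18:30.
Thandi ∩ Bob ∩ Emeka: 11:50–12:15, 16:55–18:30.
Windows ≥ 45 min: 16:55–18:30.
Earliest such window starts at 16:55.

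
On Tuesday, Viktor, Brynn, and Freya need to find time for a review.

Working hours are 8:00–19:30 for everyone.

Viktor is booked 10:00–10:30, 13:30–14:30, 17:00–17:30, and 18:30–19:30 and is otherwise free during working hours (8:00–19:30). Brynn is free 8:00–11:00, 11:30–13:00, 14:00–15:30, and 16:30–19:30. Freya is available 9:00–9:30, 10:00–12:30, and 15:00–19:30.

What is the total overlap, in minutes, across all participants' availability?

240 minutes

Viktor free within 08:00–19:30: 08:00–10:00, 10:30–13:30, 14:30–17:00, 17:30–18:30.
Viktor ∩ Brynn: 08:00–10:00, 10:30–11:00, 11:30–13:00, 14:30–15:30, 16:30–17:00, 17:30–18:30.
Viktor ∩ Brynn ∩ Freya: 09:00–09:30, 10:30–11:00, 11:30–12:30, 15:00–15:30, 16:30–17:00, 17:30–18:30.
Total common minutes: 30 + 30 + 60 + 30 + 30 + 60 = 240.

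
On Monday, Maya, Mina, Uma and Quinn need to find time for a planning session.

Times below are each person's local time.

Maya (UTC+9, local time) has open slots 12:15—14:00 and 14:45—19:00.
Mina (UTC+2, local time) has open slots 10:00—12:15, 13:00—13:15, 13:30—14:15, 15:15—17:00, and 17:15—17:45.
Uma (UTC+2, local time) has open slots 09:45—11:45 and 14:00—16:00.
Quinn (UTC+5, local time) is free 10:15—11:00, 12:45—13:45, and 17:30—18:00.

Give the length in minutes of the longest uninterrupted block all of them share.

45 minutes

Maya → UTC: 03:15–05:00, 05:45–10:00.
Mina → UTC: 08:00–10:15, 11:00–11:15, 11:30–12:15, 13:15–15:00, 15:15–15:45.
Uma → UTC: 07:45–09:45, 12:00–14:00.
Quinn → UTC: 05:15–06:00, 07:45–08:45, 12:30–13:00.
Maya ∩ Mina: 08:00–10:00.
Maya ∩ Mina ∩ Uma: 08:00–09:45.
Maya ∩ Mina ∩ Uma ∩ Quinn: 08:00–08:45.
Single common window of 45 minutes.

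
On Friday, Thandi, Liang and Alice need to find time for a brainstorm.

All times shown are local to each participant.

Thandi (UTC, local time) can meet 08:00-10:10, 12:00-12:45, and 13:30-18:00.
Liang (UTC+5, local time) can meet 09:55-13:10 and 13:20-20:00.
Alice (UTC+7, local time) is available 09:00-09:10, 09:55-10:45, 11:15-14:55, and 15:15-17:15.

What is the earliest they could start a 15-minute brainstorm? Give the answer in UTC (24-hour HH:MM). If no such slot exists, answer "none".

08:20

Thandi → UTC: 08:00–10:10, 12:00–12:45, 13:30–18:00.
Liang → UTC: 04:55–08:10, 08:20–15:00.
Alice → UTC: 02:00–02:10, 02:55–03:45, 04:15–07:55, 08:15–10:15.
Thandi ∩ Liang: 08:00–08:10, 08:20–10:10, 12:00–12:45, 13:30–15:00.
Thandi ∩ Liang ∩ Alice: 08:20–10:10.
Windows ≥ 15 min: 08:20–10:10.
Earliest such window starts at 08:20.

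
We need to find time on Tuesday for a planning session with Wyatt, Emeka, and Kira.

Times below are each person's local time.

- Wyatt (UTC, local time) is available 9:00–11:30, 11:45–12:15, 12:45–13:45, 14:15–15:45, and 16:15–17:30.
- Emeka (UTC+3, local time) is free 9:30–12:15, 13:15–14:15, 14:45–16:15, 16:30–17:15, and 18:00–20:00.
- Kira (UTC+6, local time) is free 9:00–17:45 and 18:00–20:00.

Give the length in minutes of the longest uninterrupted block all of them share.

60 minutes

Wyatt → UTC: 09:00–11:30, 11:45–12:15, 12:45–13:45, 14:15–15:45, 16:15–17:30.
Emeka → UTC: 06:30–09:15, 10:15–11:15, 11:45–13:15, 13:30–14:15, 15:00–17:00.
Kira → UTC: 03:00–11:45, 12:00–14:00.
Wyatt ∩ Emeka: 09:00–09:15, 10:15–11:15, 11:45–12:15, 12:45–13:15, 13:30–13:45, 15:00–15:45, 16:15–17:00.
Wyatt ∩ Emeka ∩ Kira: 09:00–09:15, 10:15–11:15, 12:00–12:15, 12:45–13:15, 13:30–13:45.
Common window lengths: 15, 60, 15, 30, 15 min; longest is 60.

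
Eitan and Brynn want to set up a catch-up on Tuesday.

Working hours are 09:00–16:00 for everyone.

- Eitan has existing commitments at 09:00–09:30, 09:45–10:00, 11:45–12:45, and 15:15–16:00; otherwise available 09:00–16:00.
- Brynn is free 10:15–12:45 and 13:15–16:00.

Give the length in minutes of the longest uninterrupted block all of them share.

Eitan free within 09:00–16:00: 09:30–09:45, 10:00–11:45, 12:45–15:15.
Eitan ∩ Brynn: 10:15–11:45, 13:15–15:15.
Common window lengths: 90, 120 min; longest is 120.

120 minutes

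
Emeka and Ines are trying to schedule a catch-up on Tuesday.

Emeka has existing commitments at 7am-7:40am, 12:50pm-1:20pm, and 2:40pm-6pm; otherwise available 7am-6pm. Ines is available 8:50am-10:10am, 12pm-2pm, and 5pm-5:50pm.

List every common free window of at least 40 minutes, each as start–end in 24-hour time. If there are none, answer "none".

Emeka free within 07:00–18:00: 07:40–12:50, 13:20–14:40.
Emeka ∩ Ines: 08:50–10:10, 12:00–12:50, 13:20–14:00.
Windows ≥ 40 min: 08:50–10:10, 12:00–12:50, 13:20–14:00.

08:50–10:10, 12:00–12:50, 13:20–14:00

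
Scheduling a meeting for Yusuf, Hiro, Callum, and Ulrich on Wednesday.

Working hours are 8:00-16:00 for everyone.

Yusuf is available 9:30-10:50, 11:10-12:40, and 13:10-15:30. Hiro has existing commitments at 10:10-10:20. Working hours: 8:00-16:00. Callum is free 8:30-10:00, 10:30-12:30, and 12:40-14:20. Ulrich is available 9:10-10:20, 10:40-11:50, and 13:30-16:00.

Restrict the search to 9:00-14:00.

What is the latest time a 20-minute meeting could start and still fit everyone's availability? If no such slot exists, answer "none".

13:40

Hiro free within 08:00–16:00: 08:00–10:10, 10:20–16:00.
Yusuf ∩ Hiro: 09:30–10:10, 10:20–10:50, 11:10–12:40, 13:10–15:30.
Yusuf ∩ Hiro ∩ Callum: 09:30–10:00, 10:30–10:50, 11:10–12:30, 13:10–14:20.
Yusuf ∩ Hiro ∩ Callum ∩ Ulrich: 09:30–10:00, 10:40–10:50, 11:10–11:50, 13:30–14:20.
Restricted to 09:00–14:00: 09:30–10:00, 10:40–10:50, 11:10–11:50, 13:30–14:00.
Windows ≥ 20 min: 09:30–10:00, 11:10–11:50, 13:30–14:00.
Latest start in the last window 13:30–14:00 is 14:00 − 20 min = 13:40.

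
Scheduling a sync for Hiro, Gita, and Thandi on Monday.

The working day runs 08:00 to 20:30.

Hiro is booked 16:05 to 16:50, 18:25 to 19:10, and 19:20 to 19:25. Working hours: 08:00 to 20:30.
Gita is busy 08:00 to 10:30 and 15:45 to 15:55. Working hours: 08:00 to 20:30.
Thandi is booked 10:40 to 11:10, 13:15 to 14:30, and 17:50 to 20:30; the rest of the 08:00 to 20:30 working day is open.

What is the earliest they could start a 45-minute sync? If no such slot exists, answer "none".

Hiro free within 08:00–20:30: 08:00–16:05, 16:50–18:25, 19:10–19:20, 19:25–20:30.
Gita free within 08:00–20:30: 10:30–15:45, 15:55–20:30.
Thandi free within 08:00–20:30: 08:00–10:40, 11:10–13:15, 14:30–17:50.
Hiro ∩ Gita: 10:30–15:45, 15:55–16:05, 16:50–18:25, 19:10–19:20, 19:25–20:30.
Hiro ∩ Gita ∩ Thandi: 10:30–10:40, 11:10–13:15, 14:30–15:45, 15:55–16:05, 16:50–17:50.
Windows ≥ 45 min: 11:10–13:15, 14:30–15:45, 16:50–17:50.
Earliest such window starts at 11:10.

11:10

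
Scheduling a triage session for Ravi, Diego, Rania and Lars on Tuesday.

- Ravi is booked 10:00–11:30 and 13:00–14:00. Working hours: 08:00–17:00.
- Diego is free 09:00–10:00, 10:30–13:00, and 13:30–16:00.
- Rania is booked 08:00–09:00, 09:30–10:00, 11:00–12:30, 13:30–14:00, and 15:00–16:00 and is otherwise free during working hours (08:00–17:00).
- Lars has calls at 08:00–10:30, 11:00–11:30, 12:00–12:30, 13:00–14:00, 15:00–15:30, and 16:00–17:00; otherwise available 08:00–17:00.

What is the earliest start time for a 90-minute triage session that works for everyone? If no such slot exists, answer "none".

Ravi free within 08:00–17:00: 08:00–10:00, 11:30–13:00, 14:00–17:00.
Rania free within 08:00–17:00: 09:00–09:30, 10:00–11:00, 12:30–13:30, 14:00–15:00, 16:00–17:00.
Lars free within 08:00–17:00: 10:30–11:00, 11:30–12:00, 12:30–13:00, 14:00–15:00, 15:30–16:00.
Ravi ∩ Diego: 09:00–10:00, 11:30–13:00, 14:00–16:00.
Ravi ∩ Diego ∩ Rania: 09:00–09:30, 12:30–13:00, 14:00–15:00.
Ravi ∩ Diego ∩ Rania ∩ Lars: 12:30–13:00, 14:00–15:00.
Windows ≥ 90 min: (none).

none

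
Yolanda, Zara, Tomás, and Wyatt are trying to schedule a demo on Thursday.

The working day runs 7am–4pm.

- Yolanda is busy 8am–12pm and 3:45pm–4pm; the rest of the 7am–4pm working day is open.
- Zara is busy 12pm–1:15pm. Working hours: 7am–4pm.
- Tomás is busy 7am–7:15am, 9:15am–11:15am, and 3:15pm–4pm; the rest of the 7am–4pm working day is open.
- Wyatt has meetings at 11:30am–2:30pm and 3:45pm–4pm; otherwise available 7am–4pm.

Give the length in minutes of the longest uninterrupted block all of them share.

45 minutes

Yolanda free within 07:00–16:00: 07:00–08:00, 12:00–15:45.
Zara free within 07:00–16:00: 07:00–12:00, 13:15–16:00.
Tomás free within 07:00–16:00: 07:15–09:15, 11:15–15:15.
Wyatt free within 07:00–16:00: 07:00–11:30, 14:30–15:45.
Yolanda ∩ Zara: 07:00–08:00, 13:15–15:45.
Yolanda ∩ Zara ∩ Tomás: 07:15–08:00, 13:15–15:15.
Yolanda ∩ Zara ∩ Tomás ∩ Wyatt: 07:15–08:00, 14:30–15:15.
Common window lengths: 45, 45 min; longest is 45.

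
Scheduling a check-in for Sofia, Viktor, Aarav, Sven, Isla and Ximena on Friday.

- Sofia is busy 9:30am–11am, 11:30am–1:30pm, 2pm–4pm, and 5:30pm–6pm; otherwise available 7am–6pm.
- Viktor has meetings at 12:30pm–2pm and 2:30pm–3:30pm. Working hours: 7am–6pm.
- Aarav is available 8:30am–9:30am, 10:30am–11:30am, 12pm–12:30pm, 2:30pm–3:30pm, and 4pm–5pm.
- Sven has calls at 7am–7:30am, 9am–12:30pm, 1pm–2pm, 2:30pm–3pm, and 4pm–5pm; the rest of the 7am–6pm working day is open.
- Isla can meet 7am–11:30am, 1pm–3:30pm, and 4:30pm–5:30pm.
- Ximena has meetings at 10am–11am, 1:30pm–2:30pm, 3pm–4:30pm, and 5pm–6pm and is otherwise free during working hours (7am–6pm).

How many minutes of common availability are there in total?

30 minutes

Sofia free within 07:00–18:00: 07:00–09:30, 11:00–11:30, 13:30–14:00, 16:00–17:30.
Viktor free within 07:00–18:00: 07:00–12:30, 14:00–14:30, 15:30–18:00.
Sven free within 07:00–18:00: 07:30–09:00, 12:30–13:00, 14:00–14:30, 15:00–16:00, 17:00–18:00.
Ximena free within 07:00–18:00: 07:00–10:00, 11:00–13:30, 14:30–15:00, 16:30–17:00.
Sofia ∩ Viktor: 07:00–09:30, 11:00–11:30, 16:00–17:30.
Sofia ∩ Viktor ∩ Aarav: 08:30–09:30, 11:00–11:30, 16:00–17:00.
Sofia ∩ Viktor ∩ Aarav ∩ Sven: 08:30–09:00.
Sofia ∩ Viktor ∩ Aarav ∩ Sven ∩ Isla: 08:30–09:00.
Sofia ∩ Viktor ∩ Aarav ∩ Sven ∩ Isla ∩ Ximena: 08:30–09:00.
Total common minutes: 30.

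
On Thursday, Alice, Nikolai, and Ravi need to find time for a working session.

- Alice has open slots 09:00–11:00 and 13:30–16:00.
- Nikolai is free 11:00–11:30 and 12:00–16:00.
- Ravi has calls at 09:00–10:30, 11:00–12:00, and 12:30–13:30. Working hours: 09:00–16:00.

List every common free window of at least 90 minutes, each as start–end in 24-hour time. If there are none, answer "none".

13:30–16:00

Ravi free within 09:00–16:00: 10:30–11:00, 12:00–12:30, 13:30–16:00.
Alice ∩ Nikolai: 13:30–16:00.
Alice ∩ Nikolai ∩ Ravi: 13:30–16:00.
Windows ≥ 90 min: 13:30–16:00.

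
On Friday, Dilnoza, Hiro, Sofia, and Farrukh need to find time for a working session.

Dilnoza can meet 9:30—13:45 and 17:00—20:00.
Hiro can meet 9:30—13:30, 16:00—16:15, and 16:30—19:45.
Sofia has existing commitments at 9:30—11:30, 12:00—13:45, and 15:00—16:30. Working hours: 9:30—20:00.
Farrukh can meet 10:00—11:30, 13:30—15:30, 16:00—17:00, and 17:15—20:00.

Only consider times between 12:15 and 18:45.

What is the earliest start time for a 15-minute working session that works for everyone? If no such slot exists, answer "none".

Sofia free within 09:30–20:00: 11:30–12:00, 13:45–15:00, 16:30–20:00.
Dilnoza ∩ Hiro: 09:30–13:30, 17:00–19:45.
Dilnoza ∩ Hiro ∩ Sofia: 11:30–12:00, 17:00–19:45.
Dilnoza ∩ Hiro ∩ Sofia ∩ Farrukh: 17:15–19:45.
Restricted to 12:15–18:45: 17:15–18:45.
Windows ≥ 15 min: 17:15–18:45.
Earliest such window starts at 17:15.

17:15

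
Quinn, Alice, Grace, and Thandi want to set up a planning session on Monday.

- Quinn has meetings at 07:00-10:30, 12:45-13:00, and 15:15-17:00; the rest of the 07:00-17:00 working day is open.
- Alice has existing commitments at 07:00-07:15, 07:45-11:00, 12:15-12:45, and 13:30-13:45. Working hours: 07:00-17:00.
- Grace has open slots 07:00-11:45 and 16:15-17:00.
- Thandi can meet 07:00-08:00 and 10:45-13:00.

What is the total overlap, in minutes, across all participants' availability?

45 minutes

Quinn free within 07:00–17:00: 10:30–12:45, 13:00–15:15.
Alice free within 07:00–17:00: 07:15–07:45, 11:00–12:15, 12:45–13:30, 13:45–17:00.
Quinn ∩ Alice: 11:00–12:15, 13:00–13:30, 13:45–15:15.
Quinn ∩ Alice ∩ Grace: 11:00–11:45.
Quinn ∩ Alice ∩ Grace ∩ Thandi: 11:00–11:45.
Total common minutes: 45.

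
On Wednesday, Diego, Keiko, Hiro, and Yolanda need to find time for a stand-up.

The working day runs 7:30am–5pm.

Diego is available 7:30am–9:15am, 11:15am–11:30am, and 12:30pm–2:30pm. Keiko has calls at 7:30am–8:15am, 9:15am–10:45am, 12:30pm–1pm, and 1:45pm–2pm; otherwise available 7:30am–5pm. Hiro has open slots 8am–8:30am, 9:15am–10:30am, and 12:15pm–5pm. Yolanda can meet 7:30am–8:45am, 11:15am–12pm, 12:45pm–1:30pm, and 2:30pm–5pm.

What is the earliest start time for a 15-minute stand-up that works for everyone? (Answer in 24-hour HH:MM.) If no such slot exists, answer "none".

Keiko free within 07:30–17:00: 08:15–09:15, 10:45–12:30, 13:00–13:45, 14:00–17:00.
Diego ∩ Keiko: 08:15–09:15, 11:15–11:30, 13:00–13:45, 14:00–14:30.
Diego ∩ Keiko ∩ Hiro: 08:15–08:30, 13:00–13:45, 14:00–14:30.
Diego ∩ Keiko ∩ Hiro ∩ Yolanda: 08:15–08:30, 13:00–13:30.
Windows ≥ 15 min: 08:15–08:30, 13:00–13:30.
Earliest such window starts at 08:15.

08:15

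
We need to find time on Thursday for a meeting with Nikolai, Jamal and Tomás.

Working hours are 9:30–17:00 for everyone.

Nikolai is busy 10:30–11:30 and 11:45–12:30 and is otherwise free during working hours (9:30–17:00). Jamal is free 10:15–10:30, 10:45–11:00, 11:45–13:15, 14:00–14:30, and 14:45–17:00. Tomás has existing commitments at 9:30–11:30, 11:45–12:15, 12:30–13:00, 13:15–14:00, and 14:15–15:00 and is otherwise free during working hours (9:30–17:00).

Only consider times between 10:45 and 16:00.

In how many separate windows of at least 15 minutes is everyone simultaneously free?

Nikolai free within 09:30–17:00: 09:30–10:30, 11:30–11:45, 12:30–17:00.
Tomás free within 09:30–17:00: 11:30–11:45, 12:15–12:30, 13:00–13:15, 14:00–14:15, 15:00–17:00.
Nikolai ∩ Jamal: 10:15–10:30, 12:30–13:15, 14:00–14:30, 14:45–17:00.
Nikolai ∩ Jamal ∩ Tomás: 13:00–13:15, 14:00–14:15, 15:00–17:00.
Restricted to 10:45–16:00: 13:00–13:15, 14:00–14:15, 15:00–16:00.
Windows ≥ 15 min: 13:00–13:15, 14:00–14:15, 15:00–16:00.
That's 3 windows.

3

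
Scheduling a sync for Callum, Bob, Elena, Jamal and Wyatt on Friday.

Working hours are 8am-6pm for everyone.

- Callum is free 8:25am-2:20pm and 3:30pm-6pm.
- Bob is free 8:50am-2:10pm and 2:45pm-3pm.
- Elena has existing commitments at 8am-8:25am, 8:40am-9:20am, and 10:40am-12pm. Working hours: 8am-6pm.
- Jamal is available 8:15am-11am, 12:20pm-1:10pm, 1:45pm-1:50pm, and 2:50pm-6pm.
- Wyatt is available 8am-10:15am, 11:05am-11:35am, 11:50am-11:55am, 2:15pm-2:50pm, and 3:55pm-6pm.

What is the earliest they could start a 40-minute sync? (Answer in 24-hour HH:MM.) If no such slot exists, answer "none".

Elena free within 08:00–18:00: 08:25–08:40, 09:20–10:40, 12:00–18:00.
Callum ∩ Bob: 08:50–14:10.
Callum ∩ Bob ∩ Elena: 09:20–10:40, 12:00–14:10.
Callum ∩ Bob ∩ Elena ∩ Jamal: 09:20–10:40, 12:20–13:10, 13:45–13:50.
Callum ∩ Bob ∩ Elena ∩ Jamal ∩ Wyatt: 09:20–10:15.
Windows ≥ 40 min: 09:20–10:15.
Earliest such window starts at 09:20.

09:20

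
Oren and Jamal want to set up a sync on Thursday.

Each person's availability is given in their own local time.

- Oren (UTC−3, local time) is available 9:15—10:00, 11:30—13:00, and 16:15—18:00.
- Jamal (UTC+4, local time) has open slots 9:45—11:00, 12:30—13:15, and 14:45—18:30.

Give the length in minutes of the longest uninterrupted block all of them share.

45 minutes

Oren → UTC: 12:15–13:00, 14:30–16:00, 19:15–21:00.
Jamal → UTC: 05:45–07:00, 08:30–09:15, 10:45–14:30.
Oren ∩ Jamal: 12:15–13:00.
Single common window of 45 minutes.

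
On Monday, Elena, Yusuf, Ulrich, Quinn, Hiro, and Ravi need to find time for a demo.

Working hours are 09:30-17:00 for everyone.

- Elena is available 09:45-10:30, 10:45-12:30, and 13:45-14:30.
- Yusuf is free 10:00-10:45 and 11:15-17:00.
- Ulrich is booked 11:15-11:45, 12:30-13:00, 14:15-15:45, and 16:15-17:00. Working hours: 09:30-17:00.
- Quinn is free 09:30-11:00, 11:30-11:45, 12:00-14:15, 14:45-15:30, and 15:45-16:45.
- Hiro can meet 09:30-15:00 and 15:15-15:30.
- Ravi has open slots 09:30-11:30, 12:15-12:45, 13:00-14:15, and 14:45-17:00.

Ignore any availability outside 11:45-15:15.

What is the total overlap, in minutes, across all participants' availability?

45 minutes

Ulrich free within 09:30–17:00: 09:30–11:15, 11:45–12:30, 13:00–14:15, 15:45–16:15.
Elena ∩ Yusuf: 10:00–10:30, 11:15–12:30, 13:45–14:30.
Elena ∩ Yusuf ∩ Ulrich: 10:00–10:30, 11:45–12:30, 13:45–14:15.
Elena ∩ Yusuf ∩ Ulrich ∩ Quinn: 10:00–10:30, 12:00–12:30, 13:45–14:15.
Elena ∩ Yusuf ∩ Ulrich ∩ Quinn ∩ Hiro: 10:00–10:30, 12:00–12:30, 13:45–14:15.
Elena ∩ Yusuf ∩ Ulrich ∩ Quinn ∩ Hiro ∩ Ravi: 10:00–10:30, 12:15–12:30, 13:45–14:15.
Restricted to 11:45–15:15: 12:15–12:30, 13:45–14:15.
Total common minutes: 15 + 30 = 45.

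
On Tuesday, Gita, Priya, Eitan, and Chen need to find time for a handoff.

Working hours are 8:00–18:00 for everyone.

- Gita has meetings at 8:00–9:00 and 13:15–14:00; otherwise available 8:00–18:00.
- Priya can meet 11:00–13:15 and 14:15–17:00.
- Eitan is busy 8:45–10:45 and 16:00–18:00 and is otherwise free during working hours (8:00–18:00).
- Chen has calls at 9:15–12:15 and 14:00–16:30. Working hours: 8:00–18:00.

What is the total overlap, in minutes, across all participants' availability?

60 minutes

Gita free within 08:00–18:00: 09:00–13:15, 14:00–18:00.
Eitan free within 08:00–18:00: 08:00–08:45, 10:45–16:00.
Chen free within 08:00–18:00: 08:00–09:15, 12:15–14:00, 16:30–18:00.
Gita ∩ Priya: 11:00–13:15, 14:15–17:00.
Gita ∩ Priya ∩ Eitan: 11:00–13:15, 14:15–16:00.
Gita ∩ Priya ∩ Eitan ∩ Chen: 12:15–13:15.
Total common minutes: 60.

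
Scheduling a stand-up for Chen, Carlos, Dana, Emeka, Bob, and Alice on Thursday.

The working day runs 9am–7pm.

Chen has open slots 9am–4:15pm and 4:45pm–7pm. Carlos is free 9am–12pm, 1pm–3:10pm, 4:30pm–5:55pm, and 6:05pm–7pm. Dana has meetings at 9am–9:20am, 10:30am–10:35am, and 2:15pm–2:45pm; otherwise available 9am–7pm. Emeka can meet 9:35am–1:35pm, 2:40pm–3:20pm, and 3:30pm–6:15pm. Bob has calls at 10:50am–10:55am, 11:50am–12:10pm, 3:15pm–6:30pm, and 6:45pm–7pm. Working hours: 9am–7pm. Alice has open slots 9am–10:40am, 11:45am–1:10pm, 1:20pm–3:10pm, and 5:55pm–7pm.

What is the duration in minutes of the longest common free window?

Dana free within 09:00–19:00: 09:20–10:30, 10:35–14:15, 14:45–19:00.
Bob free within 09:00–19:00: 09:00–10:50, 10:55–11:50, 12:10–15:15, 18:30–18:45.
Chen ∩ Carlos: 09:00–12:00, 13:00–15:10, 16:45–17:55, 18:05–19:00.
Chen ∩ Carlos ∩ Dana: 09:20–10:30, 10:35–12:00, 13:00–14:15, 14:45–15:10, 16:45–17:55, 18:05–19:00.
Chen ∩ Carlos ∩ Dana ∩ Emeka: 09:35–10:30, 10:35–12:00, 13:00–13:35, 14:45–15:10, 16:45–17:55, 18:05–18:15.
Chen ∩ Carlos ∩ Dana ∩ Emeka ∩ Bob: 09:35–10:30, 10:35–10:50, 10:55–11:50, 13:00–13:35, 14:45–15:10.
Chen ∩ Carlos ∩ Dana ∩ Emeka ∩ Bob ∩ Alice: 09:35–10:30, 10:35–10:40, 11:45–11:50, 13:00–13:10, 13:20–13:35, 14:45–15:10.
Common window lengths: 55, 5, 5, 10, 15, 25 min; longest is 55.

55 minutes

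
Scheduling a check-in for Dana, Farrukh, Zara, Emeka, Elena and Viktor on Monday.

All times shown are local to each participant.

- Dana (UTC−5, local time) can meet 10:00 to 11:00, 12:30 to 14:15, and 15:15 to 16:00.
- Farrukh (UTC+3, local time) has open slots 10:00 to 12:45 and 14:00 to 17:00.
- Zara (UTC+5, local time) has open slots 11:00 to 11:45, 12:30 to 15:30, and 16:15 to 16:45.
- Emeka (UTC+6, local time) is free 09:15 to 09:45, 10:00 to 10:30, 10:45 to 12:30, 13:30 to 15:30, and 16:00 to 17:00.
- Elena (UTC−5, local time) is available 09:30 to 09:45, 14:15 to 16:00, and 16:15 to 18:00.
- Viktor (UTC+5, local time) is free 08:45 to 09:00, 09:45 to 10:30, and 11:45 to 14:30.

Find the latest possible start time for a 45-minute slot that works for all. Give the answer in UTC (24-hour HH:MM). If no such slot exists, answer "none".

Dana → UTC: 15:00–16:00, 17:30–19:15, 20:15–21:00.
Farrukh → UTC: 07:00–09:45, 11:00–14:00.
Zara → UTC: 06:00–06:45, 07:30–10:30, 11:15–11:45.
Emeka → UTC: 03:15–03:45, 04:00–04:30, 04:45–06:30, 07:30–09:30, 10:00–11:00.
Elena → UTC: 14:30–14:45, 19:15–21:00, 21:15–23:00.
Viktor → UTC: 03:45–04:00, 04:45–05:30, 06:45–09:30.
Dana ∩ Farrukh: (none).
Dana ∩ Farrukh ∩ Zara: (none).
Dana ∩ Farrukh ∩ Zara ∩ Emeka: (none).
Dana ∩ Farrukh ∩ Zara ∩ Emeka ∩ Elena: (none).
Dana ∩ Farrukh ∩ Zara ∩ Emeka ∩ Elena ∩ Viktor: (none).
Windows ≥ 45 min: (none).

none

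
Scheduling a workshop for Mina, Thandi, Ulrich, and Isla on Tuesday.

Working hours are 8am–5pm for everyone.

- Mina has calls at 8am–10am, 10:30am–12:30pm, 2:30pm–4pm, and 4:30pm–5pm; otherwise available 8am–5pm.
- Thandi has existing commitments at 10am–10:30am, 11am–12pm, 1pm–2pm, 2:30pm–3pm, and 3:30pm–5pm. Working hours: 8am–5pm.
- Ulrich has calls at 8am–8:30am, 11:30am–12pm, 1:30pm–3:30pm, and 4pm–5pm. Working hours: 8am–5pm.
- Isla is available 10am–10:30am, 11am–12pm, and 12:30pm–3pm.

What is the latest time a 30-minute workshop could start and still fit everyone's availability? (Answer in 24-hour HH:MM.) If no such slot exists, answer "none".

12:30

Mina free within 08:00–17:00: 10:00–10:30, 12:30–14:30, 16:00–16:30.
Thandi free within 08:00–17:00: 08:00–10:00, 10:30–11:00, 12:00–13:00, 14:00–14:30, 15:00–15:30.
Ulrich free within 08:00–17:00: 08:30–11:30, 12:00–13:30, 15:30–16:00.
Mina ∩ Thandi: 12:30–13:00, 14:00–14:30.
Mina ∩ Thandi ∩ Ulrich: 12:30–13:00.
Mina ∩ Thandi ∩ Ulrich ∩ Isla: 12:30–13:00.
Windows ≥ 30 min: 12:30–13:00.
Latest start in the last window 12:30–13:00 is 13:00 − 30 min = 12:30.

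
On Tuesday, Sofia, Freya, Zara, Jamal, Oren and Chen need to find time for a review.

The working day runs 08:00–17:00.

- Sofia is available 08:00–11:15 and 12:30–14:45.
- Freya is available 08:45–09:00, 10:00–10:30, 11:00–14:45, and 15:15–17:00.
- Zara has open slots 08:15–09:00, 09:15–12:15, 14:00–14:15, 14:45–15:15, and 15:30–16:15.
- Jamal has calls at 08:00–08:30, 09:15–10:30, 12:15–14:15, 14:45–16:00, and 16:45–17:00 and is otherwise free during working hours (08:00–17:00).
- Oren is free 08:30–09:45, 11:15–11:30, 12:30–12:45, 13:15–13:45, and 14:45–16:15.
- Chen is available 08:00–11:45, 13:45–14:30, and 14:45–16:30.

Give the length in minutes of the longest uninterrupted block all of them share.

Jamal free within 08:00–17:00: 08:30–09:15, 10:30–12:15, 14:15–14:45, 16:00–16:45.
Sofia ∩ Freya: 08:45–09:00, 10:00–10:30, 11:00–11:15, 12:30–14:45.
Sofia ∩ Freya ∩ Zara: 08:45–09:00, 10:00–10:30, 11:00–11:15, 14:00–14:15.
Sofia ∩ Freya ∩ Zara ∩ Jamal: 08:45–09:00, 11:00–11:15.
Sofia ∩ Freya ∩ Zara ∩ Jamal ∩ Oren: 08:45–09:00.
Sofia ∩ Freya ∩ Zara ∩ Jamal ∩ Oren ∩ Chen: 08:45–09:00.
Single common window of 15 minutes.

15 minutes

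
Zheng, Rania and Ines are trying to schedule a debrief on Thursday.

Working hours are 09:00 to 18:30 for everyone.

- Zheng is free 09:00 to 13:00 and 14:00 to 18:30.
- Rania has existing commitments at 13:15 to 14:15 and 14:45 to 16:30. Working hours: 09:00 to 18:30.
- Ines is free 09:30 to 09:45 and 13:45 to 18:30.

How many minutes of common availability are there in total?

Rania free within 09:00–18:30: 09:00–13:15, 14:15–14:45, 16:30–18:30.
Zheng ∩ Rania: 09:00–13:00, 14:15–14:45, 16:30–18:30.
Zheng ∩ Rania ∩ Ines: 09:30–09:45, 14:15–14:45, 16:30–18:30.
Total common minutes: 15 + 30 + 120 = 165.

165 minutes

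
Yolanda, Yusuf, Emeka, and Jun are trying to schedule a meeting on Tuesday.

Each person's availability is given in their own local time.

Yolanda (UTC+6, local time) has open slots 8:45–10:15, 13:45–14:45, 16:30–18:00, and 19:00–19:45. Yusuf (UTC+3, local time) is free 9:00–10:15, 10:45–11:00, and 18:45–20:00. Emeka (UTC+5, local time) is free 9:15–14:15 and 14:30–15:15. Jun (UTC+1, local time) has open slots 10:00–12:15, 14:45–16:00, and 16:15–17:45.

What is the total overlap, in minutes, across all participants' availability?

Yolanda → UTC: 02:45–04:15, 07:45–08:45, 10:30–12:00, 13:00–13:45.
Yusuf → UTC: 06:00–07:15, 07:45–08:00, 15:45–17:00.
Emeka → UTC: 04:15–09:15, 09:30–10:15.
Jun → UTC: 09:00–11:15, 13:45–15:00, 15:15–16:45.
Yolanda ∩ Yusuf: 07:45–08:00.
Yolanda ∩ Yusuf ∩ Emeka: 07:45–08:00.
Yolanda ∩ Yusuf ∩ Emeka ∩ Jun: (none).
Total common minutes: 0.

0 minutes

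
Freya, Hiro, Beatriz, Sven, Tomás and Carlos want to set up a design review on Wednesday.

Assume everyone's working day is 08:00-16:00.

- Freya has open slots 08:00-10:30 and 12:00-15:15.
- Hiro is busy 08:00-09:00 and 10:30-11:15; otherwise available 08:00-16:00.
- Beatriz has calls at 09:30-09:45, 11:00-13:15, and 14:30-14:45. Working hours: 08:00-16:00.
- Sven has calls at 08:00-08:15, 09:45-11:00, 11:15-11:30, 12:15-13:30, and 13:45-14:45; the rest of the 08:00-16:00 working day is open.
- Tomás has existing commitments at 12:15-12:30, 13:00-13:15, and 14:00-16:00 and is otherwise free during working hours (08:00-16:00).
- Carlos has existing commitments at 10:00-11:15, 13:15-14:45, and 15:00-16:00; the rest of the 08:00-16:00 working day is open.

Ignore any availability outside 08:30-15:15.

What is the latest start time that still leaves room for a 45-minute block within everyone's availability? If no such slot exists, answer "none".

Hiro free within 08:00–16:00: 09:00–10:30, 11:15–16:00.
Beatriz free within 08:00–16:00: 08:00–09:30, 09:45–11:00, 13:15–14:30, 14:45–16:00.
Sven free within 08:00–16:00: 08:15–09:45, 11:00–11:15, 11:30–12:15, 13:30–13:45, 14:45–16:00.
Tomás free within 08:00–16:00: 08:00–12:15, 12:30–13:00, 13:15–14:00.
Carlos free within 08:00–16:00: 08:00–10:00, 11:15–13:15, 14:45–15:00.
Freya ∩ Hiro: 09:00–10:30, 12:00–15:15.
Freya ∩ Hiro ∩ Beatriz: 09:00–09:30, 09:45–10:30, 13:15–14:30, 14:45–15:15.
Freya ∩ Hiro ∩ Beatriz ∩ Sven: 09:00–09:30, 13:30–13:45, 14:45–15:15.
Freya ∩ Hiro ∩ Beatriz ∩ Sven ∩ Tomás: 09:00–09:30, 13:30–13:45.
Freya ∩ Hiro ∩ Beatriz ∩ Sven ∩ Tomás ∩ Carlos: 09:00–09:30.
Restricted to 08:30–15:15: 09:00–09:30.
Windows ≥ 45 min: (none).

none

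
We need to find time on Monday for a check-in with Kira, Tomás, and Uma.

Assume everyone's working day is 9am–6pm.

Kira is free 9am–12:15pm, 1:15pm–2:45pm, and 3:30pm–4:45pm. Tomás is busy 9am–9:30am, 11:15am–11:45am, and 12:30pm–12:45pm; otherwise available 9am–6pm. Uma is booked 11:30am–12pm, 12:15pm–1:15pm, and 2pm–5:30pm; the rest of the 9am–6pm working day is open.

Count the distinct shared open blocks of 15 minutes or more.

3

Tomás free within 09:00–18:00: 09:30–11:15, 11:45–12:30, 12:45–18:00.
Uma free within 09:00–18:00: 09:00–11:30, 12:00–12:15, 13:15–14:00, 17:30–18:00.
Kira ∩ Tomás: 09:30–11:15, 11:45–12:15, 13:15–14:45, 15:30–16:45.
Kira ∩ Tomás ∩ Uma: 09:30–11:15, 12:00–12:15, 13:15–14:00.
Windows ≥ 15 min: 09:30–11:15, 12:00–12:15, 13:15–14:00.
That's 3 windows.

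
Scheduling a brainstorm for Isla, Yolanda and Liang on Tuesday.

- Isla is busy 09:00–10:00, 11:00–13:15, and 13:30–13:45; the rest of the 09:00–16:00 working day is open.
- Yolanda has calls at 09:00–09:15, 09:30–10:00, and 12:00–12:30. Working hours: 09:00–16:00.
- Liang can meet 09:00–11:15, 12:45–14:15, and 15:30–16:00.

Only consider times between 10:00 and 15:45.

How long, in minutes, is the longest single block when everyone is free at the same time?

60 minutes

Isla free within 09:00–16:00: 10:00–11:00, 13:15–13:30, 13:45–16:00.
Yolanda free within 09:00–16:00: 09:15–09:30, 10:00–12:00, 12:30–16:00.
Isla ∩ Yolanda: 10:00–11:00, 13:15–13:30, 13:45–16:00.
Isla ∩ Yolanda ∩ Liang: 10:00–11:00, 13:15–13:30, 13:45–14:15, 15:30–16:00.
Restricted to 10:00–15:45: 10:00–11:00, 13:15–13:30, 13:45–14:15, 15:30–15:45.
Common window lengths: 60, 15, 30, 15 min; longest is 60.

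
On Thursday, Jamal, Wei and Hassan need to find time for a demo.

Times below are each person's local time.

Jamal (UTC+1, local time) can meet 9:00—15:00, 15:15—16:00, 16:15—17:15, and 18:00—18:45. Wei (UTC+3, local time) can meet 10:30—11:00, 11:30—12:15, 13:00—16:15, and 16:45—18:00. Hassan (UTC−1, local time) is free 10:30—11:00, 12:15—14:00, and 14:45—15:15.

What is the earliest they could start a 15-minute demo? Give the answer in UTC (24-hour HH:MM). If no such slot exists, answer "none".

Jamal → UTC: 08:00–14:00, 14:15–15:00, 15:15–16:15, 17:00–17:45.
Wei → UTC: 07:30–08:00, 08:30–09:15, 10:00–13:15, 13:45–15:00.
Hassan → UTC: 11:30–12:00, 13:15–15:00, 15:45–16:15.
Jamal ∩ Wei: 08:30–09:15, 10:00–13:15, 13:45–14:00, 14:15–15:00.
Jamal ∩ Wei ∩ Hassan: 11:30–12:00, 13:45–14:00, 14:15–15:00.
Windows ≥ 15 min: 11:30–12:00, 13:45–14:00, 14:15–15:00.
Earliest such window starts at 11:30.

11:30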